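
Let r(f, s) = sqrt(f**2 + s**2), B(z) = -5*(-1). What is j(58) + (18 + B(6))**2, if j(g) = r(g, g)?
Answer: 529 + 58*sqrt(2) ≈ 611.02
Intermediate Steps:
B(z) = 5
j(g) = sqrt(2)*sqrt(g**2) (j(g) = sqrt(g**2 + g**2) = sqrt(2*g**2) = sqrt(2)*sqrt(g**2))
j(58) + (18 + B(6))**2 = sqrt(2)*sqrt(58**2) + (18 + 5)**2 = sqrt(2)*sqrt(3364) + 23**2 = sqrt(2)*58 + 529 = 58*sqrt(2) + 529 = 529 + 58*sqrt(2)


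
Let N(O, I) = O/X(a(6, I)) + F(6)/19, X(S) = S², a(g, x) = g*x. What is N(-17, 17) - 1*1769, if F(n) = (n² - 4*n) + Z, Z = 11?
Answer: -20555875/11628 ≈ -1767.8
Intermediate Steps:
F(n) = 11 + n² - 4*n (F(n) = (n² - 4*n) + 11 = 11 + n² - 4*n)
N(O, I) = 23/19 + O/(36*I²) (N(O, I) = O/((6*I)²) + (11 + 6² - 4*6)/19 = O/((36*I²)) + (11 + 36 - 24)*(1/19) = O*(1/(36*I²)) + 23*(1/19) = O/(36*I²) + 23/19 = 23/19 + O/(36*I²))
N(-17, 17) - 1*1769 = (23/19 + (1/36)*(-17)/17²) - 1*1769 = (23/19 + (1/36)*(-17)*(1/289)) - 1769 = (23/19 - 1/612) - 1769 = 14057/11628 - 1769 = -20555875/11628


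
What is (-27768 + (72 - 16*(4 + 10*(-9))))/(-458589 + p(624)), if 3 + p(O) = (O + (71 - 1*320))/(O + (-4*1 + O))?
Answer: 32742080/570488073 ≈ 0.057393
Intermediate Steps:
p(O) = -3 + (-249 + O)/(-4 + 2*O) (p(O) = -3 + (O + (71 - 1*320))/(O + (-4*1 + O)) = -3 + (O + (71 - 320))/(O + (-4 + O)) = -3 + (O - 249)/(-4 + 2*O) = -3 + (-249 + O)/(-4 + 2*O))
(-27768 + (72 - 16*(4 + 10*(-9))))/(-458589 + p(624)) = (-27768 + (72 - 16*(4 + 10*(-9))))/(-458589 + (-237 - 5*624)/(2*(-2 + 624))) = (-27768 + (72 - 16*(4 - 90)))/(-458589 + (½)*(-237 - 3120)/622) = (-27768 + (72 - 16*(-86)))/(-458589 + (½)*(1/622)*(-3357)) = (-27768 + (72 + 1376))/(-458589 - 3357/1244) = (-27768 + 1448)/(-570488073/1244) = -26320*(-1244/570488073) = 32742080/570488073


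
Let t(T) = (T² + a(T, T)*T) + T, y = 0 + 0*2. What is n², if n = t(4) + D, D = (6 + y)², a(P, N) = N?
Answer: 5184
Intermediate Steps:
y = 0 (y = 0 + 0 = 0)
D = 36 (D = (6 + 0)² = 6² = 36)
t(T) = T + 2*T² (t(T) = (T² + T*T) + T = (T² + T²) + T = 2*T² + T = T + 2*T²)
n = 72 (n = 4*(1 + 2*4) + 36 = 4*(1 + 8) + 36 = 4*9 + 36 = 36 + 36 = 72)
n² = 72² = 5184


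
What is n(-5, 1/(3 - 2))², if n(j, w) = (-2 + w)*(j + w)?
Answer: 16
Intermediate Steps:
n(-5, 1/(3 - 2))² = ((1/(3 - 2))² - 2*(-5) - 2/(3 - 2) - 5/(3 - 2))² = ((1/1)² + 10 - 2/1 - 5/1)² = (1² + 10 - 2*1 - 5*1)² = (1 + 10 - 2 - 5)² = 4² = 16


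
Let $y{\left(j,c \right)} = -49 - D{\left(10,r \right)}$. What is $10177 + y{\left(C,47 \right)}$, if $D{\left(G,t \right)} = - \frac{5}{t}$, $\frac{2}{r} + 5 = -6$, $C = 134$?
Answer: $\frac{20201}{2} \approx 10101.0$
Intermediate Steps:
$r = - \frac{2}{11}$ ($r = \frac{2}{-5 - 6} = \frac{2}{-11} = 2 \left(- \frac{1}{11}\right) = - \frac{2}{11} \approx -0.18182$)
$y{\left(j,c \right)} = - \frac{153}{2}$ ($y{\left(j,c \right)} = -49 - - \frac{5}{- \frac{2}{11}} = -49 - \left(-5\right) \left(- \frac{11}{2}\right) = -49 - \frac{55}{2} = - \frac{153}{2}$)
$10177 + y{\left(C,47 \right)} = 10177 - \frac{153}{2} = \frac{20201}{2}$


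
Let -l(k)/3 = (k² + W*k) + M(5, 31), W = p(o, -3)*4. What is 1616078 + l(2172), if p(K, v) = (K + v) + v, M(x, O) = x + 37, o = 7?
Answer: -12562864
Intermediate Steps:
M(x, O) = 37 + x
p(K, v) = K + 2*v
W = 4 (W = (7 + 2*(-3))*4 = (7 - 6)*4 = 1*4 = 4)
l(k) = -126 - 12*k - 3*k² (l(k) = -3*((k² + 4*k) + (37 + 5)) = -3*((k² + 4*k) + 42) = -3*(42 + k² + 4*k) = -126 - 12*k - 3*k²)
1616078 + l(2172) = 1616078 + (-126 - 12*2172 - 3*2172²) = 1616078 + (-126 - 26064 - 3*4717584) = 1616078 + (-126 - 26064 - 14152752) = 1616078 - 14178942 = -12562864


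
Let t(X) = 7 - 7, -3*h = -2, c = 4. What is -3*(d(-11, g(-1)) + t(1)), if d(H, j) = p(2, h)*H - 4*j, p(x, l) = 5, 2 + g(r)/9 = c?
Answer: 381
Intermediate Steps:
h = 2/3 (h = -1/3*(-2) = 2/3 ≈ 0.66667)
g(r) = 18 (g(r) = -18 + 9*4 = -18 + 36 = 18)
d(H, j) = -4*j + 5*H (d(H, j) = 5*H - 4*j = -4*j + 5*H)
t(X) = 0
-3*(d(-11, g(-1)) + t(1)) = -3*((-4*18 + 5*(-11)) + 0) = -3*((-72 - 55) + 0) = -3*(-127 + 0) = -3*(-127) = 381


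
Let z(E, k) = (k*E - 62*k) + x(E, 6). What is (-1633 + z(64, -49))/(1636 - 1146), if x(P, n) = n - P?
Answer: -1789/490 ≈ -3.6510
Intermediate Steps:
z(E, k) = 6 - E - 62*k + E*k (z(E, k) = (k*E - 62*k) + (6 - E) = (E*k - 62*k) + (6 - E) = (-62*k + E*k) + (6 - E) = 6 - E - 62*k + E*k)
(-1633 + z(64, -49))/(1636 - 1146) = (-1633 + (6 - 1*64 - 62*(-49) + 64*(-49)))/(1636 - 1146) = (-1633 + (6 - 64 + 3038 - 3136))/490 = (-1633 - 156)*(1/490) = -1789*1/490 = -1789/490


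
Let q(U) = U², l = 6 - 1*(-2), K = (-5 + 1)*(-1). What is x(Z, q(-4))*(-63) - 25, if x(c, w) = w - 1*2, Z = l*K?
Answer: -907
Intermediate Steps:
K = 4 (K = -4*(-1) = 4)
l = 8 (l = 6 + 2 = 8)
Z = 32 (Z = 8*4 = 32)
x(c, w) = -2 + w (x(c, w) = w - 2 = -2 + w)
x(Z, q(-4))*(-63) - 25 = (-2 + (-4)²)*(-63) - 25 = (-2 + 16)*(-63) - 25 = 14*(-63) - 25 = -882 - 25 = -907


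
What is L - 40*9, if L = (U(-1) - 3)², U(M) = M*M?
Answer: -356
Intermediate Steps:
U(M) = M²
L = 4 (L = ((-1)² - 3)² = (1 - 3)² = (-2)² = 4)
L - 40*9 = 4 - 40*9 = 4 - 360 = -356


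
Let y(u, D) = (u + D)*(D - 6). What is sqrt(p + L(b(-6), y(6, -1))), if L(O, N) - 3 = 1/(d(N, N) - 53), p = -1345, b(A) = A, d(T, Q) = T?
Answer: I*sqrt(2598134)/44 ≈ 36.633*I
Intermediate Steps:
y(u, D) = (-6 + D)*(D + u) (y(u, D) = (D + u)*(-6 + D) = (-6 + D)*(D + u))
L(O, N) = 3 + 1/(-53 + N) (L(O, N) = 3 + 1/(N - 53) = 3 + 1/(-53 + N))
sqrt(p + L(b(-6), y(6, -1))) = sqrt(-1345 + (-158 + 3*((-1)**2 - 6*(-1) - 6*6 - 1*6))/(-53 + ((-1)**2 - 6*(-1) - 6*6 - 1*6))) = sqrt(-1345 + (-158 + 3*(1 + 6 - 36 - 6))/(-53 + (1 + 6 - 36 - 6))) = sqrt(-1345 + (-158 + 3*(-35))/(-53 - 35)) = sqrt(-1345 + (-158 - 105)/(-88)) = sqrt(-1345 - 1/88*(-263)) = sqrt(-1345 + 263/88) = sqrt(-118097/88) = I*sqrt(2598134)/44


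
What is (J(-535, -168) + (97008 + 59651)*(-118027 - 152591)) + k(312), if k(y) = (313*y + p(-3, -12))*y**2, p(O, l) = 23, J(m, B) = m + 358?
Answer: -32886280863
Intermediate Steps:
J(m, B) = 358 + m
k(y) = y**2*(23 + 313*y) (k(y) = (313*y + 23)*y**2 = (23 + 313*y)*y**2 = y**2*(23 + 313*y))
(J(-535, -168) + (97008 + 59651)*(-118027 - 152591)) + k(312) = ((358 - 535) + (97008 + 59651)*(-118027 - 152591)) + 312**2*(23 + 313*312) = (-177 + 156659*(-270618)) + 97344*(23 + 97656) = (-177 - 42394745262) + 97344*97679 = -42394745439 + 9508464576 = -32886280863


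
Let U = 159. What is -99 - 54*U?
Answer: -8685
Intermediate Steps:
-99 - 54*U = -99 - 54*159 = -99 - 8586 = -8685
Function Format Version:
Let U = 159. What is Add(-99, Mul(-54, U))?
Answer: -8685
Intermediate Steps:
Add(-99, Mul(-54, U)) = Add(-99, Mul(-54, 159)) = Add(-99, -8586) = -8685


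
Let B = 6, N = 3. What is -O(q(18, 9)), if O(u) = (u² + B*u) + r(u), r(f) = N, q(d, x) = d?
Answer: -435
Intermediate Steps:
r(f) = 3
O(u) = 3 + u² + 6*u (O(u) = (u² + 6*u) + 3 = 3 + u² + 6*u)
-O(q(18, 9)) = -(3 + 18² + 6*18) = -(3 + 324 + 108) = -1*435 = -435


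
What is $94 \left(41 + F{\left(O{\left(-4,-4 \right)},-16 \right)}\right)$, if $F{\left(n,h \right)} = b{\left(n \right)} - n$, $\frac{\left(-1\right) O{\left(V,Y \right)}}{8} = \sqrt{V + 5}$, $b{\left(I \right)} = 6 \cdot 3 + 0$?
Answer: $6298$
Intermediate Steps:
$b{\left(I \right)} = 18$ ($b{\left(I \right)} = 18 + 0 = 18$)
$O{\left(V,Y \right)} = - 8 \sqrt{5 + V}$ ($O{\left(V,Y \right)} = - 8 \sqrt{V + 5} = - 8 \sqrt{5 + V}$)
$F{\left(n,h \right)} = 18 - n$
$94 \left(41 + F{\left(O{\left(-4,-4 \right)},-16 \right)}\right) = 94 \left(41 + \left(18 - - 8 \sqrt{5 - 4}\right)\right) = 94 \left(41 + \left(18 - - 8 \sqrt{1}\right)\right) = 94 \left(41 + \left(18 - \left(-8\right) 1\right)\right) = 94 \left(41 + \left(18 - -8\right)\right) = 94 \left(41 + \left(18 + 8\right)\right) = 94 \left(41 + 26\right) = 94 \cdot 67 = 6298$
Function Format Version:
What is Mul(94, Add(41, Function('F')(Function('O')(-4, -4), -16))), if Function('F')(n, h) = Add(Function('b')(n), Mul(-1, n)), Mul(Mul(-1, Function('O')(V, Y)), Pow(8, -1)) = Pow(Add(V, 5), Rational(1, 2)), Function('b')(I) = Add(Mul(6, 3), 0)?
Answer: 6298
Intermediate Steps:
Function('b')(I) = 18 (Function('b')(I) = Add(18, 0) = 18)
Function('O')(V, Y) = Mul(-8, Pow(Add(5, V), Rational(1, 2))) (Function('O')(V, Y) = Mul(-8, Pow(Add(V, 5), Rational(1, 2))) = Mul(-8, Pow(Add(5, V), Rational(1, 2))))
Function('F')(n, h) = Add(18, Mul(-1, n))
Mul(94, Add(41, Function('F')(Function('O')(-4, -4), -16))) = Mul(94, Add(41, Add(18, Mul(-1, Mul(-8, Pow(Add(5, -4), Rational(1, 2))))))) = Mul(94, Add(41, Add(18, Mul(-1, Mul(-8, Pow(1, Rational(1, 2))))))) = Mul(94, Add(41, Add(18, Mul(-1, Mul(-8, 1))))) = Mul(94, Add(41, Add(18, Mul(-1, -8)))) = Mul(94, Add(41, Add(18, 8))) = Mul(94, Add(41, 26)) = Mul(94, 67) = 6298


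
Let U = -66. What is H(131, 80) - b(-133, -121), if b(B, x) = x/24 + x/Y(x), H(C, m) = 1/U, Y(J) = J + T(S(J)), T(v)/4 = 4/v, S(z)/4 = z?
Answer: 15568691/3866280 ≈ 4.0268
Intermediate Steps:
S(z) = 4*z
T(v) = 16/v (T(v) = 4*(4/v) = 16/v)
Y(J) = J + 4/J (Y(J) = J + 16/((4*J)) = J + 16*(1/(4*J)) = J + 4/J)
H(C, m) = -1/66 (H(C, m) = 1/(-66) = -1/66)
b(B, x) = x/24 + x/(x + 4/x)
H(131, 80) - b(-133, -121) = -1/66 - (-121)*(4 + (-121)² + 24*(-121))/(24*(4 + (-121)²)) = -1/66 - (-121)*(4 + 14641 - 2904)/(24*(4 + 14641)) = -1/66 - (-121)*11741/(24*14645) = -1/66 - 1*(-1420661/351480) = -1/66 + 1420661/351480 = 15568691/3866280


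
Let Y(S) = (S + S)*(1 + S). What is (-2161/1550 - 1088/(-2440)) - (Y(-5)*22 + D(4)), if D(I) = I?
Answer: -83671861/94550 ≈ -884.95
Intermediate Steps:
Y(S) = 2*S*(1 + S) (Y(S) = (2*S)*(1 + S) = 2*S*(1 + S))
(-2161/1550 - 1088/(-2440)) - (Y(-5)*22 + D(4)) = (-2161/1550 - 1088/(-2440)) - ((2*(-5)*(1 - 5))*22 + 4) = (-2161*1/1550 - 1088*(-1/2440)) - ((2*(-5)*(-4))*22 + 4) = (-2161/1550 + 136/305) - (40*22 + 4) = -89661/94550 - (880 + 4) = -89661/94550 - 1*884 = -89661/94550 - 884 = -83671861/94550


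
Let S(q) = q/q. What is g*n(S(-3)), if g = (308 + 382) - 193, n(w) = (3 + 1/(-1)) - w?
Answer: 497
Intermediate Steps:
S(q) = 1
n(w) = 2 - w (n(w) = (3 - 1) - w = 2 - w)
g = 497 (g = 690 - 193 = 497)
g*n(S(-3)) = 497*(2 - 1*1) = 497*(2 - 1) = 497*1 = 497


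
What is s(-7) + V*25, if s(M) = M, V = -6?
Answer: -157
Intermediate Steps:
s(-7) + V*25 = -7 - 6*25 = -7 - 150 = -157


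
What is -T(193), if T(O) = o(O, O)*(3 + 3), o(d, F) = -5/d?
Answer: 30/193 ≈ 0.15544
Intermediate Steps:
T(O) = -30/O (T(O) = (-5/O)*(3 + 3) = -5/O*6 = -30/O)
-T(193) = -(-30)/193 = -1*(-30/193) = 30/193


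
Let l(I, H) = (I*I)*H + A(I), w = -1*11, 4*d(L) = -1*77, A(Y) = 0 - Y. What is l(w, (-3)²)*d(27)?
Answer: -21175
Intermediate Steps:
A(Y) = -Y
d(L) = -77/4 (d(L) = (-1*77)/4 = (¼)*(-77) = -77/4)
w = -11
l(I, H) = -I + H*I² (l(I, H) = (I*I)*H - I = I²*H - I = H*I² - I = -I + H*I²)
l(w, (-3)²)*d(27) = -11*(-1 + (-3)²*(-11))*(-77/4) = -11*(-1 + 9*(-11))*(-77/4) = -11*(-1 - 99)*(-77/4) = -11*(-100)*(-77/4) = 1100*(-77/4) = -21175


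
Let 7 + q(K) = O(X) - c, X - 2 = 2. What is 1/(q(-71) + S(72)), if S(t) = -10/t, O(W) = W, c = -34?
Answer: 36/1111 ≈ 0.032403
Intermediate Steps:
X = 4 (X = 2 + 2 = 4)
q(K) = 31 (q(K) = -7 + (4 - 1*(-34)) = -7 + (4 + 34) = -7 + 38 = 31)
1/(q(-71) + S(72)) = 1/(31 - 10/72) = 1/(31 - 10*1/72) = 1/(31 - 5/36) = 1/(1111/36) = 36/1111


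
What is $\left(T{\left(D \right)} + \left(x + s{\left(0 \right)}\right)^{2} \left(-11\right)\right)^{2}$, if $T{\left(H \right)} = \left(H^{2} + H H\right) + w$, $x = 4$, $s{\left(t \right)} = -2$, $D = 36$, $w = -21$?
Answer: $6385729$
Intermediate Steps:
$T{\left(H \right)} = -21 + 2 H^{2}$ ($T{\left(H \right)} = \left(H^{2} + H H\right) - 21 = \left(H^{2} + H^{2}\right) - 21 = 2 H^{2} - 21 = -21 + 2 H^{2}$)
$\left(T{\left(D \right)} + \left(x + s{\left(0 \right)}\right)^{2} \left(-11\right)\right)^{2} = \left(\left(-21 + 2 \cdot 36^{2}\right) + \left(4 - 2\right)^{2} \left(-11\right)\right)^{2} = \left(\left(-21 + 2 \cdot 1296\right) + 2^{2} \left(-11\right)\right)^{2} = \left(\left(-21 + 2592\right) + 4 \left(-11\right)\right)^{2} = \left(2571 - 44\right)^{2} = 2527^{2} = 6385729$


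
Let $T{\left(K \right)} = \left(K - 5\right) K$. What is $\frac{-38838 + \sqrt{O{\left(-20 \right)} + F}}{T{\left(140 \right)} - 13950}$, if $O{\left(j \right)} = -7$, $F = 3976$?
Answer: $- \frac{47}{6} \approx -7.8333$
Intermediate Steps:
$T{\left(K \right)} = K \left(-5 + K\right)$ ($T{\left(K \right)} = \left(-5 + K\right) K = K \left(-5 + K\right)$)
$\frac{-38838 + \sqrt{O{\left(-20 \right)} + F}}{T{\left(140 \right)} - 13950} = \frac{-38838 + \sqrt{-7 + 3976}}{140 \left(-5 + 140\right) - 13950} = \frac{-38838 + \sqrt{3969}}{140 \cdot 135 - 13950} = \frac{-38838 + 63}{18900 - 13950} = - \frac{38775}{4950} = \left(-38775\right) \frac{1}{4950} = - \frac{47}{6}$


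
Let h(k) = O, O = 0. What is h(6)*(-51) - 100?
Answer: -100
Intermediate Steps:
h(k) = 0
h(6)*(-51) - 100 = 0*(-51) - 100 = 0 - 100 = -100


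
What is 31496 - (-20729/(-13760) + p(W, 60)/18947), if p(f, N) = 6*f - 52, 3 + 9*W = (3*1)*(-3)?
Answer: 8210952910357/260710720 ≈ 31495.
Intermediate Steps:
W = -4/3 (W = -1/3 + ((3*1)*(-3))/9 = -1/3 + (3*(-3))/9 = -1/3 + (1/9)*(-9) = -1/3 - 1 = -4/3 ≈ -1.3333)
p(f, N) = -52 + 6*f
31496 - (-20729/(-13760) + p(W, 60)/18947) = 31496 - (-20729/(-13760) + (-52 + 6*(-4/3))/18947) = 31496 - (-20729*(-1/13760) + (-52 - 8)*(1/18947)) = 31496 - (20729/13760 - 60*1/18947) = 31496 - (20729/13760 - 60/18947) = 31496 - 1*391926763/260710720 = 31496 - 391926763/260710720 = 8210952910357/260710720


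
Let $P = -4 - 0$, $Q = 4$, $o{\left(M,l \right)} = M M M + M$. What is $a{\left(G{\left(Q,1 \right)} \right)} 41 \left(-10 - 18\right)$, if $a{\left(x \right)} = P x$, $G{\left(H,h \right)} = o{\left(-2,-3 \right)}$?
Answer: $-45920$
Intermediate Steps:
$o{\left(M,l \right)} = M + M^{3}$ ($o{\left(M,l \right)} = M^{2} M + M = M^{3} + M = M + M^{3}$)
$P = -4$ ($P = -4 + 0 = -4$)
$G{\left(H,h \right)} = -10$ ($G{\left(H,h \right)} = -2 + \left(-2\right)^{3} = -2 - 8 = -10$)
$a{\left(x \right)} = - 4 x$
$a{\left(G{\left(Q,1 \right)} \right)} 41 \left(-10 - 18\right) = \left(-4\right) \left(-10\right) 41 \left(-10 - 18\right) = 40 \cdot 41 \left(-10 - 18\right) = 1640 \left(-28\right) = -45920$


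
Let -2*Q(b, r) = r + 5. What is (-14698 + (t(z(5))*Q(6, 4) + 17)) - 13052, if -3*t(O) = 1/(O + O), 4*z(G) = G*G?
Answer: -693322/25 ≈ -27733.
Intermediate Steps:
z(G) = G**2/4 (z(G) = (G*G)/4 = G**2/4)
t(O) = -1/(6*O) (t(O) = -1/(3*(O + O)) = -1/(2*O)/3 = -1/(6*O))
Q(b, r) = -5/2 - r/2 (Q(b, r) = -(r + 5)/2 = -(5 + r)/2 = -5/2 - r/2)
(-14698 + (t(z(5))*Q(6, 4) + 17)) - 13052 = (-14698 + ((-1/(6*((1/4)*5**2)))*(-5/2 - 1/2*4) + 17)) - 13052 = (-14698 + ((-1/(6*((1/4)*25)))*(-5/2 - 2) + 17)) - 13052 = (-14698 + (-1/(6*25/4)*(-9/2) + 17)) - 13052 = (-14698 + (-1/6*4/25*(-9/2) + 17)) - 13052 = (-14698 + (-2/75*(-9/2) + 17)) - 13052 = (-14698 + (3/25 + 17)) - 13052 = (-14698 + 428/25) - 13052 = -367022/25 - 13052 = -693322/25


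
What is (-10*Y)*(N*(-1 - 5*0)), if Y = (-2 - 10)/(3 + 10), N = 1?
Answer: -120/13 ≈ -9.2308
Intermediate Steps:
Y = -12/13 ≈ -0.92308
(-10*Y)*(N*(-1 - 5*0)) = (-10*(-12/13))*(1*(-1 - 5*0)) = 120*(1*(-1 + 0))/13 = 120*(1*(-1))/13 = (120/13)*(-1) = -120/13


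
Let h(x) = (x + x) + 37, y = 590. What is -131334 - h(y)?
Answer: -132551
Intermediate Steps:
h(x) = 37 + 2*x (h(x) = 2*x + 37 = 37 + 2*x)
-131334 - h(y) = -131334 - (37 + 2*590) = -131334 - (37 + 1180) = -131334 - 1*1217 = -131334 - 1217 = -132551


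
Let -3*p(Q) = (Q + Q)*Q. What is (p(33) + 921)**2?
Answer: 38025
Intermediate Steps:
p(Q) = -2*Q**2/3 (p(Q) = -(Q + Q)*Q/3 = -2*Q*Q/3 = -2*Q**2/3)
(p(33) + 921)**2 = (-2/3*33**2 + 921)**2 = (-2/3*1089 + 921)**2 = (-726 + 921)**2 = 195**2 = 38025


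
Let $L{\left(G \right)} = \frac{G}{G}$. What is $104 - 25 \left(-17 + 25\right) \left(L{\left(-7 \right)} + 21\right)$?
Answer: $-4296$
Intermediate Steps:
$L{\left(G \right)} = 1$
$104 - 25 \left(-17 + 25\right) \left(L{\left(-7 \right)} + 21\right) = 104 - 25 \left(-17 + 25\right) \left(1 + 21\right) = 104 - 25 \cdot 8 \cdot 22 = 104 - 4400 = -4296$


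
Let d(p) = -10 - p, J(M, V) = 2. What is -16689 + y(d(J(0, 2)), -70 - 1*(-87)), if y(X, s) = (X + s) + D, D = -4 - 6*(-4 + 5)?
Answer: -16694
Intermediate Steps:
D = -10 (D = -4 - 6*1 = -4 - 6 = -10)
y(X, s) = -10 + X + s (y(X, s) = (X + s) - 10 = -10 + X + s)
-16689 + y(d(J(0, 2)), -70 - 1*(-87)) = -16689 + (-10 + (-10 - 1*2) + (-70 - 1*(-87))) = -16689 + (-10 + (-10 - 2) + (-70 + 87)) = -16689 + (-10 - 12 + 17) = -16689 - 5 = -16694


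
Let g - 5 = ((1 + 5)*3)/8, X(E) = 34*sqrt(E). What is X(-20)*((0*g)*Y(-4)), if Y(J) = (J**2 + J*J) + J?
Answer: 0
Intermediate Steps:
Y(J) = J + 2*J**2 (Y(J) = (J**2 + J**2) + J = 2*J**2 + J = J + 2*J**2)
g = 29/4 (g = 5 + ((1 + 5)*3)/8 = 5 + (6*3)*(1/8) = 5 + 18*(1/8) = 5 + 9/4 = 29/4 ≈ 7.2500)
X(-20)*((0*g)*Y(-4)) = (34*sqrt(-20))*((0*(29/4))*(-4*(1 + 2*(-4)))) = (34*(2*I*sqrt(5)))*(0*(-4*(1 - 8))) = (68*I*sqrt(5))*(0*(-4*(-7))) = (68*I*sqrt(5))*(0*28) = (68*I*sqrt(5))*0 = 0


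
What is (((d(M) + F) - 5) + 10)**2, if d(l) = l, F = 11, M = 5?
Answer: 441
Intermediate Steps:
(((d(M) + F) - 5) + 10)**2 = (((5 + 11) - 5) + 10)**2 = ((16 - 5) + 10)**2 = (11 + 10)**2 = 21**2 = 441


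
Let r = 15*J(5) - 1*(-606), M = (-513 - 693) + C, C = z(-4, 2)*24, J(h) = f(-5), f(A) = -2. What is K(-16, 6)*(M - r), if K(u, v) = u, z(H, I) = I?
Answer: 27744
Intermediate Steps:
J(h) = -2
C = 48 (C = 2*24 = 48)
M = -1158 (M = (-513 - 693) + 48 = -1206 + 48 = -1158)
r = 576 (r = 15*(-2) - 1*(-606) = -30 + 606 = 576)
K(-16, 6)*(M - r) = -16*(-1158 - 1*576) = -16*(-1158 - 576) = -16*(-1734) = 27744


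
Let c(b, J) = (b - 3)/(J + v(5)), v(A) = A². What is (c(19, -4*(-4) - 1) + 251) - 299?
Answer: -238/5 ≈ -47.600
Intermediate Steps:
c(b, J) = (-3 + b)/(25 + J) (c(b, J) = (b - 3)/(J + 5²) = (-3 + b)/(J + 25) = (-3 + b)/(25 + J))
(c(19, -4*(-4) - 1) + 251) - 299 = ((-3 + 19)/(25 + (-4*(-4) - 1)) + 251) - 299 = (16/(25 + (16 - 1)) + 251) - 299 = (16/(25 + 15) + 251) - 299 = (16/40 + 251) - 299 = ((1/40)*16 + 251) - 299 = (⅖ + 251) - 299 = 1257/5 - 299 = -238/5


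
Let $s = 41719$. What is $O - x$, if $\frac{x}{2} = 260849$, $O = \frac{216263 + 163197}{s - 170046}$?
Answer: $- \frac{66948318706}{128327} \approx -5.217 \cdot 10^{5}$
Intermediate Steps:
$O = - \frac{379460}{128327}$ ($O = \frac{216263 + 163197}{41719 - 170046} = \frac{379460}{-128327} = 379460 \left(- \frac{1}{128327}\right) = - \frac{379460}{128327} \approx -2.957$)
$x = 521698$ ($x = 2 \cdot 260849 = 521698$)
$O - x = - \frac{379460}{128327} - 521698 = - \frac{66948318706}{128327}$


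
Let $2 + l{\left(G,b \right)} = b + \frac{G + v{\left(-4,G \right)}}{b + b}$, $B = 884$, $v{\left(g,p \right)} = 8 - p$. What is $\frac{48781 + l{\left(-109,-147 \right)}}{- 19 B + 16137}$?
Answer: $- \frac{7148900}{96873} \approx -73.797$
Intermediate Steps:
$l{\left(G,b \right)} = -2 + b + \frac{4}{b}$ ($l{\left(G,b \right)} = -2 + \left(b + \frac{G - \left(-8 + G\right)}{b + b}\right) = -2 + \left(b + \frac{8}{2 b}\right) = -2 + \left(b + 8 \frac{1}{2 b}\right) = -2 + \left(b + \frac{4}{b}\right) = -2 + b + \frac{4}{b}$)
$\frac{48781 + l{\left(-109,-147 \right)}}{- 19 B + 16137} = \frac{48781 - \left(149 + \frac{4}{147}\right)}{\left(-19\right) 884 + 16137} = \frac{48781 - \frac{21907}{147}}{-16796 + 16137} = \frac{48781 - \frac{21907}{147}}{-659} = \left(48781 - \frac{21907}{147}\right) \left(- \frac{1}{659}\right) = \frac{7148900}{147} \left(- \frac{1}{659}\right) = - \frac{7148900}{96873}$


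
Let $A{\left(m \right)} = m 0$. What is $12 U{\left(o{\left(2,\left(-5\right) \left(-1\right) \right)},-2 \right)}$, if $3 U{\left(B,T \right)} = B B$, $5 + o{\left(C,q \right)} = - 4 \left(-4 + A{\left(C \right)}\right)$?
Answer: $484$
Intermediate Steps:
$A{\left(m \right)} = 0$
$o{\left(C,q \right)} = 11$ ($o{\left(C,q \right)} = -5 - 4 \left(-4 + 0\right) = -5 - -16 = -5 + 16 = 11$)
$U{\left(B,T \right)} = \frac{B^{2}}{3}$ ($U{\left(B,T \right)} = \frac{B B}{3} = \frac{B^{2}}{3}$)
$12 U{\left(o{\left(2,\left(-5\right) \left(-1\right) \right)},-2 \right)} = 12 \frac{11^{2}}{3} = 12 \cdot \frac{1}{3} \cdot 121 = 12 \cdot \frac{121}{3} = 484$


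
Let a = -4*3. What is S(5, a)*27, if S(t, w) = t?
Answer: 135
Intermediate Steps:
a = -12
S(5, a)*27 = 5*27 = 135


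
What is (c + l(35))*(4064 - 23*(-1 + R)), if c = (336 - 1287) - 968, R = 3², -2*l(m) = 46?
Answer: -7534960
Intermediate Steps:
l(m) = -23 (l(m) = -½*46 = -23)
R = 9
c = -1919 (c = -951 - 968 = -1919)
(c + l(35))*(4064 - 23*(-1 + R)) = (-1919 - 23)*(4064 - 23*(-1 + 9)) = -1942*(4064 - 23*8) = -1942*(4064 - 184) = -1942*3880 = -7534960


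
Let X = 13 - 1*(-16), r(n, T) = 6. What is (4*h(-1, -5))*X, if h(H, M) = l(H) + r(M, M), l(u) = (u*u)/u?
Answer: 580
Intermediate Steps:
l(u) = u (l(u) = u²/u = u)
X = 29 (X = 13 + 16 = 29)
h(H, M) = 6 + H (h(H, M) = H + 6 = 6 + H)
(4*h(-1, -5))*X = (4*(6 - 1))*29 = (4*5)*29 = 20*29 = 580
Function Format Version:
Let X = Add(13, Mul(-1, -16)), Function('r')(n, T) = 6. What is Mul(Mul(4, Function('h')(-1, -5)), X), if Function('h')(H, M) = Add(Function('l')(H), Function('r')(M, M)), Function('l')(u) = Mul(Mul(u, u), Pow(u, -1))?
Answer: 580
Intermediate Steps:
Function('l')(u) = u (Function('l')(u) = Mul(Pow(u, 2), Pow(u, -1)) = u)
X = 29 (X = Add(13, 16) = 29)
Function('h')(H, M) = Add(6, H) (Function('h')(H, M) = Add(H, 6) = Add(6, H))
Mul(Mul(4, Function('h')(-1, -5)), X) = Mul(Mul(4, Add(6, -1)), 29) = Mul(Mul(4, 5), 29) = Mul(20, 29) = 580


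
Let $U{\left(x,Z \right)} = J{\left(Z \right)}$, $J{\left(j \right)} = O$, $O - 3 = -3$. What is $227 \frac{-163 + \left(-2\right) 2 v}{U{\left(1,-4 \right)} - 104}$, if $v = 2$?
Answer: $\frac{38817}{104} \approx 373.24$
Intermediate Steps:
$O = 0$ ($O = 3 - 3 = 0$)
$J{\left(j \right)} = 0$
$U{\left(x,Z \right)} = 0$
$227 \frac{-163 + \left(-2\right) 2 v}{U{\left(1,-4 \right)} - 104} = 227 \frac{-163 + \left(-2\right) 2 \cdot 2}{0 - 104} = 227 \frac{-163 - 8}{-104} = 227 \left(-163 - 8\right) \left(- \frac{1}{104}\right) = 227 \left(\left(-171\right) \left(- \frac{1}{104}\right)\right) = 227 \cdot \frac{171}{104} = \frac{38817}{104}$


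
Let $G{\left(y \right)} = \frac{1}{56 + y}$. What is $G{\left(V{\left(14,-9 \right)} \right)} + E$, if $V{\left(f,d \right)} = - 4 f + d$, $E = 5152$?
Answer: $\frac{46367}{9} \approx 5151.9$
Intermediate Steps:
$V{\left(f,d \right)} = d - 4 f$
$G{\left(V{\left(14,-9 \right)} \right)} + E = \frac{1}{56 - 65} + 5152 = \frac{1}{-9} + 5152 = - \frac{1}{9} + 5152 = \frac{46367}{9}$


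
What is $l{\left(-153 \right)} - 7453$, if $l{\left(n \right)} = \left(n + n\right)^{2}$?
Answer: $86183$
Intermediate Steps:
$l{\left(n \right)} = 4 n^{2}$ ($l{\left(n \right)} = \left(2 n\right)^{2} = 4 n^{2}$)
$l{\left(-153 \right)} - 7453 = 4 \left(-153\right)^{2} - 7453 = 4 \cdot 23409 - 7453 = 93636 - 7453 = 86183$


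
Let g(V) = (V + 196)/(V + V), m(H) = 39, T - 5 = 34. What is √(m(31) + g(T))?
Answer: √255606/78 ≈ 6.4817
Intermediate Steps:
T = 39 (T = 5 + 34 = 39)
g(V) = (196 + V)/(2*V) (g(V) = (196 + V)/((2*V)) = (196 + V)*(1/(2*V)) = (196 + V)/(2*V))
√(m(31) + g(T)) = √(39 + (½)*(196 + 39)/39) = √(39 + (½)*(1/39)*235) = √(39 + 235/78) = √(3277/78) = √255606/78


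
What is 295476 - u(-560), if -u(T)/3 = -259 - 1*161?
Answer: 294216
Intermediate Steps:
u(T) = 1260 (u(T) = -3*(-259 - 1*161) = -3*(-259 - 161) = -3*(-420) = 1260)
295476 - u(-560) = 295476 - 1*1260 = 295476 - 1260 = 294216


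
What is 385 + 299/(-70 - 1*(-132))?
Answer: 24169/62 ≈ 389.82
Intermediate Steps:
385 + 299/(-70 - 1*(-132)) = 385 + 299/(-70 + 132) = 385 + 299/62 = 24169/62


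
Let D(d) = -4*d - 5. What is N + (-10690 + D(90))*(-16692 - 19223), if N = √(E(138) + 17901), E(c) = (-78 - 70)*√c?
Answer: 397040325 + √(17901 - 148*√138) ≈ 3.9704e+8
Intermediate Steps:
D(d) = -5 - 4*d
E(c) = -148*√c
N = √(17901 - 148*√138) (N = √(-148*√138 + 17901) = √(17901 - 148*√138) ≈ 127.13)
N + (-10690 + D(90))*(-16692 - 19223) = √(17901 - 148*√138) + (-10690 + (-5 - 4*90))*(-16692 - 19223) = √(17901 - 148*√138) + (-10690 + (-5 - 360))*(-35915) = √(17901 - 148*√138) + (-10690 - 365)*(-35915) = √(17901 - 148*√138) - 11055*(-35915) = √(17901 - 148*√138) + 397040325 = 397040325 + √(17901 - 148*√138)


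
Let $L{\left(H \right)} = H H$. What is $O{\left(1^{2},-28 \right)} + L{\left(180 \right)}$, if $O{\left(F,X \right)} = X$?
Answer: $32372$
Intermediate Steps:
$L{\left(H \right)} = H^{2}$
$O{\left(1^{2},-28 \right)} + L{\left(180 \right)} = -28 + 180^{2} = -28 + 32400 = 32372$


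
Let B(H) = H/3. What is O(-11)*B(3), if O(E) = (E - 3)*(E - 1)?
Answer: 168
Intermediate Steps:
B(H) = H/3 (B(H) = H*(⅓) = H/3)
O(E) = (-1 + E)*(-3 + E) (O(E) = (-3 + E)*(-1 + E) = (-1 + E)*(-3 + E))
O(-11)*B(3) = (3 + (-11)² - 4*(-11))*((⅓)*3) = (3 + 121 + 44)*1 = 168*1 = 168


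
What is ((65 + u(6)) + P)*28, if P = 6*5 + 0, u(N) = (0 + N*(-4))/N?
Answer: 2548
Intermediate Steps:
u(N) = -4 (u(N) = (0 - 4*N)/N = (-4*N)/N = -4)
P = 30 (P = 30 + 0 = 30)
((65 + u(6)) + P)*28 = ((65 - 4) + 30)*28 = (61 + 30)*28 = 91*28 = 2548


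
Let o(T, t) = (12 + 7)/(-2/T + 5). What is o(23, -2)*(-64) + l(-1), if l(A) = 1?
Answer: -27855/113 ≈ -246.50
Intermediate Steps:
o(T, t) = 19/(5 - 2/T)
o(23, -2)*(-64) + l(-1) = (19*23/(-2 + 5*23))*(-64) + 1 = (19*23/(-2 + 115))*(-64) + 1 = (19*23/113)*(-64) + 1 = (19*23*(1/113))*(-64) + 1 = (437/113)*(-64) + 1 = -27968/113 + 1 = -27855/113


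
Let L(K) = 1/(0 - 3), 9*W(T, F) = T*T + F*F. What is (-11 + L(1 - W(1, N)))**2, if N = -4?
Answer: 1156/9 ≈ 128.44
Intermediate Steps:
W(T, F) = F**2/9 + T**2/9 (W(T, F) = (T*T + F*F)/9 = (T**2 + F**2)/9 = (F**2 + T**2)/9 = F**2/9 + T**2/9)
L(K) = -1/3 (L(K) = 1/(-3) = -1/3)
(-11 + L(1 - W(1, N)))**2 = (-11 - 1/3)**2 = (-34/3)**2 = 1156/9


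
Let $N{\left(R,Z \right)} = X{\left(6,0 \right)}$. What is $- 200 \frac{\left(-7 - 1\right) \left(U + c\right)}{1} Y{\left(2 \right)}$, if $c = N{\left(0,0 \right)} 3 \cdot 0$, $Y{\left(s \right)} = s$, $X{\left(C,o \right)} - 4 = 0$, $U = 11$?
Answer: $35200$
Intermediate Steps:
$X{\left(C,o \right)} = 4$ ($X{\left(C,o \right)} = 4 + 0 = 4$)
$N{\left(R,Z \right)} = 4$
$c = 0$ ($c = 4 \cdot 3 \cdot 0 = 12 \cdot 0 = 0$)
$- 200 \frac{\left(-7 - 1\right) \left(U + c\right)}{1} Y{\left(2 \right)} = - 200 \frac{\left(-7 - 1\right) \left(11 + 0\right)}{1} \cdot 2 = - 200 \left(-8\right) 11 \cdot 1 \cdot 2 = - 200 \left(-88\right) 1 \cdot 2 = - 200 \left(\left(-88\right) 2\right) = \left(-200\right) \left(-176\right) = 35200$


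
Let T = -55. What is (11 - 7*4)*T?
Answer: 935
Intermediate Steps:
(11 - 7*4)*T = (11 - 7*4)*(-55) = (11 - 28)*(-55) = -17*(-55) = 935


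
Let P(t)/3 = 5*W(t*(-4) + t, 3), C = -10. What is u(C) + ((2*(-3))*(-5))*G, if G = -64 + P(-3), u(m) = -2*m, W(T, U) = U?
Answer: -550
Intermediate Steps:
P(t) = 45 (P(t) = 3*(5*3) = 3*15 = 45)
G = -19 (G = -64 + 45 = -19)
u(C) + ((2*(-3))*(-5))*G = -2*(-10) + ((2*(-3))*(-5))*(-19) = 20 - 6*(-5)*(-19) = 20 + 30*(-19) = 20 - 570 = -550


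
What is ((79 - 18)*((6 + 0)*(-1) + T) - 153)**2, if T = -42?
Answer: 9492561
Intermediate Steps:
((79 - 18)*((6 + 0)*(-1) + T) - 153)**2 = ((79 - 18)*((6 + 0)*(-1) - 42) - 153)**2 = (61*(6*(-1) - 42) - 153)**2 = (61*(-6 - 42) - 153)**2 = (61*(-48) - 153)**2 = (-2928 - 153)**2 = (-3081)**2 = 9492561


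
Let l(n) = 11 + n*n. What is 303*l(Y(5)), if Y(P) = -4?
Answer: 8181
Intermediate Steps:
l(n) = 11 + n²
303*l(Y(5)) = 303*(11 + (-4)²) = 303*(11 + 16) = 303*27 = 8181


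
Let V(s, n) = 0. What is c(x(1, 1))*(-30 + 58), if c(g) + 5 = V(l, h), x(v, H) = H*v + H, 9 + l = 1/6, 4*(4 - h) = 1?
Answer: -140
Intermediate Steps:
h = 15/4 (h = 4 - ¼*1 = 4 - ¼ = 15/4 ≈ 3.7500)
l = -53/6 (l = -9 + 1/6 = -9 + ⅙ = -53/6 ≈ -8.8333)
x(v, H) = H + H*v
c(g) = -5 (c(g) = -5 + 0 = -5)
c(x(1, 1))*(-30 + 58) = -5*(-30 + 58) = -5*28 = -140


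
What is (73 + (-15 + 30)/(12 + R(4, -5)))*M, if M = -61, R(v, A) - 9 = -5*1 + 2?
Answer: -27023/6 ≈ -4503.8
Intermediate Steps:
R(v, A) = 6 (R(v, A) = 9 + (-5*1 + 2) = 9 + (-5 + 2) = 9 - 3 = 6)
(73 + (-15 + 30)/(12 + R(4, -5)))*M = (73 + (-15 + 30)/(12 + 6))*(-61) = (73 + 15/18)*(-61) = (73 + 15*(1/18))*(-61) = (73 + 5/6)*(-61) = (443/6)*(-61) = -27023/6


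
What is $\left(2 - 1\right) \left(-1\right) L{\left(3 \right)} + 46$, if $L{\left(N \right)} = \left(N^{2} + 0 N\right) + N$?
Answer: $34$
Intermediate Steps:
$L{\left(N \right)} = N + N^{2}$ ($L{\left(N \right)} = \left(N^{2} + 0\right) + N = N^{2} + N = N + N^{2}$)
$\left(2 - 1\right) \left(-1\right) L{\left(3 \right)} + 46 = \left(2 - 1\right) \left(-1\right) 3 \left(1 + 3\right) + 46 = 1 \left(-1\right) 3 \cdot 4 + 46 = \left(-1\right) 12 + 46 = -12 + 46 = 34$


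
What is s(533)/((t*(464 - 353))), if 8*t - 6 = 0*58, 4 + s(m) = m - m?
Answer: -16/333 ≈ -0.048048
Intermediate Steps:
s(m) = -4 (s(m) = -4 + (m - m) = -4 + 0 = -4)
t = ¾ (t = ¾ + (0*58)/8 = ¾ + (⅛)*0 = ¾ + 0 = ¾ ≈ 0.75000)
s(533)/((t*(464 - 353))) = -4*4/(3*(464 - 353)) = -4/((¾)*111) = -4/333/4 = -4*4/333 = -16/333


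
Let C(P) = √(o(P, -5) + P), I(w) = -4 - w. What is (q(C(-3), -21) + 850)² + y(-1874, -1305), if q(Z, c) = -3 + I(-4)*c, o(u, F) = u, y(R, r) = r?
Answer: 716104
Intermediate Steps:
C(P) = √2*√P (C(P) = √(P + P) = √(2*P) = √2*√P)
q(Z, c) = -3 (q(Z, c) = -3 + (-4 - 1*(-4))*c = -3 + (-4 + 4)*c = -3 + 0*c = -3 + 0 = -3)
(q(C(-3), -21) + 850)² + y(-1874, -1305) = (-3 + 850)² - 1305 = 847² - 1305 = 717409 - 1305 = 716104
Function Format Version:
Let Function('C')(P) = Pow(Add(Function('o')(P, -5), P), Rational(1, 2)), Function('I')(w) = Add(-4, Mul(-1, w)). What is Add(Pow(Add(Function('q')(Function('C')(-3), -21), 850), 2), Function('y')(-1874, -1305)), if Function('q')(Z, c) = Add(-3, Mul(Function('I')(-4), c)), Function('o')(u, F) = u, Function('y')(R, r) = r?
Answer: 716104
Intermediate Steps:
Function('C')(P) = Mul(Pow(2, Rational(1, 2)), Pow(P, Rational(1, 2))) (Function('C')(P) = Pow(Add(P, P), Rational(1, 2)) = Pow(Mul(2, P), Rational(1, 2)) = Mul(Pow(2, Rational(1, 2)), Pow(P, Rational(1, 2))))
Function('q')(Z, c) = -3 (Function('q')(Z, c) = Add(-3, Mul(Add(-4, Mul(-1, -4)), c)) = Add(-3, Mul(Add(-4, 4), c)) = Add(-3, Mul(0, c)) = Add(-3, 0) = -3)
Add(Pow(Add(Function('q')(Function('C')(-3), -21), 850), 2), Function('y')(-1874, -1305)) = Add(Pow(Add(-3, 850), 2), -1305) = Add(Pow(847, 2), -1305) = Add(717409, -1305) = 716104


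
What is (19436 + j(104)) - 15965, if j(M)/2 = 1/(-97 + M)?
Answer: 24299/7 ≈ 3471.3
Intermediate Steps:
j(M) = 2/(-97 + M)
(19436 + j(104)) - 15965 = (19436 + 2/(-97 + 104)) - 15965 = (19436 + 2/7) - 15965 = 136054/7 - 15965 = 24299/7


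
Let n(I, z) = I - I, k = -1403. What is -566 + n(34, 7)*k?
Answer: -566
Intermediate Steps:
n(I, z) = 0
-566 + n(34, 7)*k = -566 + 0*(-1403) = -566 + 0 = -566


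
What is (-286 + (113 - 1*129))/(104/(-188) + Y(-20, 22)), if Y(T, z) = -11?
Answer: 14194/543 ≈ 26.140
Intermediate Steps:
(-286 + (113 - 1*129))/(104/(-188) + Y(-20, 22)) = (-286 + (113 - 1*129))/(104/(-188) - 11) = (-286 + (113 - 129))/(104*(-1/188) - 11) = (-286 - 16)/(-26/47 - 11) = -302/(-543/47) = -302*(-47/543) = 14194/543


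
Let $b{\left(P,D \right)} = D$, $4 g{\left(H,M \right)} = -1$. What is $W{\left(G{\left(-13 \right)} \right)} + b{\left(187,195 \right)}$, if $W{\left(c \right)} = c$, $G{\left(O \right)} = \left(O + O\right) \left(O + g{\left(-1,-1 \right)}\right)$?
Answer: $\frac{1079}{2} \approx 539.5$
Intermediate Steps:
$g{\left(H,M \right)} = - \frac{1}{4}$ ($g{\left(H,M \right)} = \frac{1}{4} \left(-1\right) = - \frac{1}{4}$)
$G{\left(O \right)} = 2 O \left(- \frac{1}{4} + O\right)$ ($G{\left(O \right)} = \left(O + O\right) \left(O - \frac{1}{4}\right) = 2 O \left(- \frac{1}{4} + O\right)$)
$W{\left(G{\left(-13 \right)} \right)} + b{\left(187,195 \right)} = \frac{1}{2} \left(-13\right) \left(-1 + 4 \left(-13\right)\right) + 195 = \frac{1}{2} \left(-13\right) \left(-1 - 52\right) + 195 = \frac{1}{2} \left(-13\right) \left(-53\right) + 195 = \frac{689}{2} + 195 = \frac{1079}{2}$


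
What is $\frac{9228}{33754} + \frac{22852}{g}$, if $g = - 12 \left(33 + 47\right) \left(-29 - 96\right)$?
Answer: $\frac{234838301}{506310000} \approx 0.46382$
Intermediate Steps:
$g = 120000$ ($g = - 12 \cdot 80 \left(-125\right) = \left(-12\right) \left(-10000\right) = 120000$)
$\frac{9228}{33754} + \frac{22852}{g} = \frac{9228}{33754} + \frac{22852}{120000} = 9228 \cdot \frac{1}{33754} + 22852 \cdot \frac{1}{120000} = \frac{4614}{16877} + \frac{5713}{30000} = \frac{234838301}{506310000}$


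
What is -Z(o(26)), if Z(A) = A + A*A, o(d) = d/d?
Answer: -2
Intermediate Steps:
o(d) = 1
Z(A) = A + A²
-Z(o(26)) = -(1 + 1) = -2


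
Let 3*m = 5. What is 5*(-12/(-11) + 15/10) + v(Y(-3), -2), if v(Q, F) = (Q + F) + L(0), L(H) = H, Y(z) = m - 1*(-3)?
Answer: 1031/66 ≈ 15.621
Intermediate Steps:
m = 5/3 (m = (1/3)*5 = 5/3 ≈ 1.6667)
Y(z) = 14/3 (Y(z) = 5/3 - 1*(-3) = 5/3 + 3 = 14/3)
v(Q, F) = F + Q (v(Q, F) = (Q + F) + 0 = (F + Q) + 0 = F + Q)
5*(-12/(-11) + 15/10) + v(Y(-3), -2) = 5*(-12/(-11) + 15/10) + (-2 + 14/3) = 5*(-12*(-1/11) + 15*(1/10)) + 8/3 = 5*(12/11 + 3/2) + 8/3 = 5*(57/22) + 8/3 = 285/22 + 8/3 = 1031/66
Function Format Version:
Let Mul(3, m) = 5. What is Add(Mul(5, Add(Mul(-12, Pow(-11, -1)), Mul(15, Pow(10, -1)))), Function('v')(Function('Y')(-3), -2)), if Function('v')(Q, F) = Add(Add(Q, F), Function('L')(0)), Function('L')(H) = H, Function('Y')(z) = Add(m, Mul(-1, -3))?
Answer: Rational(1031, 66) ≈ 15.621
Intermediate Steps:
m = Rational(5, 3) (m = Mul(Rational(1, 3), 5) = Rational(5, 3) ≈ 1.6667)
Function('Y')(z) = Rational(14, 3) (Function('Y')(z) = Add(Rational(5, 3), Mul(-1, -3)) = Add(Rational(5, 3), 3) = Rational(14, 3))
Function('v')(Q, F) = Add(F, Q) (Function('v')(Q, F) = Add(Add(Q, F), 0) = Add(Add(F, Q), 0) = Add(F, Q))
Add(Mul(5, Add(Mul(-12, Pow(-11, -1)), Mul(15, Pow(10, -1)))), Function('v')(Function('Y')(-3), -2)) = Add(Mul(5, Add(Mul(-12, Pow(-11, -1)), Mul(15, Pow(10, -1)))), Add(-2, Rational(14, 3))) = Add(Mul(5, Add(Mul(-12, Rational(-1, 11)), Mul(15, Rational(1, 10)))), Rational(8, 3)) = Add(Mul(5, Add(Rational(12, 11), Rational(3, 2))), Rational(8, 3)) = Add(Mul(5, Rational(57, 22)), Rational(8, 3)) = Add(Rational(285, 22), Rational(8, 3)) = Rational(1031, 66)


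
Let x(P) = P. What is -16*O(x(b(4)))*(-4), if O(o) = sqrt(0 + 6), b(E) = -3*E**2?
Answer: 64*sqrt(6) ≈ 156.77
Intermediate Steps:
O(o) = sqrt(6)
-16*O(x(b(4)))*(-4) = -16*sqrt(6)*(-4) = 64*sqrt(6)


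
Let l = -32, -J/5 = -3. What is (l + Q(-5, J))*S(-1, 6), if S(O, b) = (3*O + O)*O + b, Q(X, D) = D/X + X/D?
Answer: -1060/3 ≈ -353.33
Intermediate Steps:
J = 15 (J = -5*(-3) = 15)
S(O, b) = b + 4*O**2 (S(O, b) = (4*O)*O + b = 4*O**2 + b = b + 4*O**2)
(l + Q(-5, J))*S(-1, 6) = (-32 + (15/(-5) - 5/15))*(6 + 4*(-1)**2) = (-32 + (15*(-1/5) - 5*1/15))*(6 + 4*1) = (-32 + (-3 - 1/3))*(6 + 4) = (-32 - 10/3)*10 = -106/3*10 = -1060/3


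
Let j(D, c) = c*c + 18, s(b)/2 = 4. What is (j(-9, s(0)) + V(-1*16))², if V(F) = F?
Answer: 4356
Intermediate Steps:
s(b) = 8 (s(b) = 2*4 = 8)
j(D, c) = 18 + c² (j(D, c) = c² + 18 = 18 + c²)
(j(-9, s(0)) + V(-1*16))² = ((18 + 8²) - 1*16)² = ((18 + 64) - 16)² = (82 - 16)² = 66² = 4356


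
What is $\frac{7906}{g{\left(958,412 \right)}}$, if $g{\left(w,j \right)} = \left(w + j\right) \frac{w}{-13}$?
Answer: $- \frac{51389}{656230} \approx -0.078309$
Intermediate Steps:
$g{\left(w,j \right)} = - \frac{w \left(j + w\right)}{13}$ ($g{\left(w,j \right)} = \left(j + w\right) w \left(- \frac{1}{13}\right) = \left(j + w\right) \left(- \frac{w}{13}\right) = - \frac{w \left(j + w\right)}{13}$)
$\frac{7906}{g{\left(958,412 \right)}} = \frac{7906}{\left(- \frac{1}{13}\right) 958 \left(412 + 958\right)} = \frac{7906}{\left(- \frac{1}{13}\right) 958 \cdot 1370} = \frac{7906}{- \frac{1312460}{13}} = 7906 \left(- \frac{13}{1312460}\right) = - \frac{51389}{656230}$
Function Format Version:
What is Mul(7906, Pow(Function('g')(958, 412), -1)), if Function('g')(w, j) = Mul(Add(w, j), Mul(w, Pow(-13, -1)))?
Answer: Rational(-51389, 656230) ≈ -0.078309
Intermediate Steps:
Function('g')(w, j) = Mul(Rational(-1, 13), w, Add(j, w)) (Function('g')(w, j) = Mul(Add(j, w), Mul(w, Rational(-1, 13))) = Mul(Add(j, w), Mul(Rational(-1, 13), w)) = Mul(Rational(-1, 13), w, Add(j, w)))
Mul(7906, Pow(Function('g')(958, 412), -1)) = Mul(7906, Pow(Mul(Rational(-1, 13), 958, Add(412, 958)), -1)) = Mul(7906, Pow(Mul(Rational(-1, 13), 958, 1370), -1)) = Mul(7906, Pow(Rational(-1312460, 13), -1)) = Mul(7906, Rational(-13, 1312460)) = Rational(-51389, 656230)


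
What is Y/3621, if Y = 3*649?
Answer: 649/1207 ≈ 0.53770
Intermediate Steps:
Y = 1947
Y/3621 = 1947/3621 = 1947*(1/3621) = 649/1207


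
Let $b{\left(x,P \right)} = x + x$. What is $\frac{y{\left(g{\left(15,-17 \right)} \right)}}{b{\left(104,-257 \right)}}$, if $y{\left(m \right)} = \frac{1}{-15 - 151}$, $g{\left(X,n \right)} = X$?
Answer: $- \frac{1}{34528} \approx -2.8962 \cdot 10^{-5}$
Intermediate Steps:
$y{\left(m \right)} = - \frac{1}{166}$ ($y{\left(m \right)} = \frac{1}{-166} = - \frac{1}{166}$)
$b{\left(x,P \right)} = 2 x$
$\frac{y{\left(g{\left(15,-17 \right)} \right)}}{b{\left(104,-257 \right)}} = - \frac{1}{166 \cdot 2 \cdot 104} = - \frac{1}{166 \cdot 208} = \left(- \frac{1}{166}\right) \frac{1}{208} = - \frac{1}{34528}$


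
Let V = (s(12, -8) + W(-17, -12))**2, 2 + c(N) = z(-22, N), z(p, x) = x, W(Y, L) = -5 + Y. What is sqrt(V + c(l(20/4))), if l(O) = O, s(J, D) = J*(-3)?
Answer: sqrt(3367) ≈ 58.026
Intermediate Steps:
s(J, D) = -3*J
c(N) = -2 + N
V = 3364 (V = (-3*12 + (-5 - 17))**2 = (-36 - 22)**2 = (-58)**2 = 3364)
sqrt(V + c(l(20/4))) = sqrt(3364 + (-2 + 20/4)) = sqrt(3364 + (-2 + 20*(1/4))) = sqrt(3364 + (-2 + 5)) = sqrt(3364 + 3) = sqrt(3367)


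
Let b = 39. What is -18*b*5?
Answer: -3510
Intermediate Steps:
-18*b*5 = -18*39*5 = -702*5 = -3510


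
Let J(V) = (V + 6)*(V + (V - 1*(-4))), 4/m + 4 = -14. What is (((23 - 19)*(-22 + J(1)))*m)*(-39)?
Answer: 2080/3 ≈ 693.33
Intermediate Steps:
m = -2/9 (m = 4/(-4 - 14) = 4/(-18) = 4*(-1/18) = -2/9 ≈ -0.22222)
J(V) = (4 + 2*V)*(6 + V) (J(V) = (6 + V)*(V + (V + 4)) = (6 + V)*(V + (4 + V)) = (6 + V)*(4 + 2*V) = (4 + 2*V)*(6 + V))
(((23 - 19)*(-22 + J(1)))*m)*(-39) = (((23 - 19)*(-22 + (24 + 2*1² + 16*1)))*(-2/9))*(-39) = ((4*(-22 + (24 + 2*1 + 16)))*(-2/9))*(-39) = ((4*(-22 + (24 + 2 + 16)))*(-2/9))*(-39) = ((4*(-22 + 42))*(-2/9))*(-39) = ((4*20)*(-2/9))*(-39) = (80*(-2/9))*(-39) = -160/9*(-39) = 2080/3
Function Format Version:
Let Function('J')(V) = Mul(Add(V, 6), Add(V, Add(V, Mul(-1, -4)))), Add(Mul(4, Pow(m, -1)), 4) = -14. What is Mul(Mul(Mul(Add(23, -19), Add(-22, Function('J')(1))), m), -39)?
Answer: Rational(2080, 3) ≈ 693.33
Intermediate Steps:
m = Rational(-2, 9) (m = Mul(4, Pow(Add(-4, -14), -1)) = Mul(4, Pow(-18, -1)) = Mul(4, Rational(-1, 18)) = Rational(-2, 9) ≈ -0.22222)
Function('J')(V) = Mul(Add(4, Mul(2, V)), Add(6, V)) (Function('J')(V) = Mul(Add(6, V), Add(V, Add(V, 4))) = Mul(Add(6, V), Add(V, Add(4, V))) = Mul(Add(6, V), Add(4, Mul(2, V))) = Mul(Add(4, Mul(2, V)), Add(6, V)))
Mul(Mul(Mul(Add(23, -19), Add(-22, Function('J')(1))), m), -39) = Mul(Mul(Mul(Add(23, -19), Add(-22, Add(24, Mul(2, Pow(1, 2)), Mul(16, 1)))), Rational(-2, 9)), -39) = Mul(Mul(Mul(4, Add(-22, Add(24, Mul(2, 1), 16))), Rational(-2, 9)), -39) = Mul(Mul(Mul(4, Add(-22, Add(24, 2, 16))), Rational(-2, 9)), -39) = Mul(Mul(Mul(4, Add(-22, 42)), Rational(-2, 9)), -39) = Mul(Mul(Mul(4, 20), Rational(-2, 9)), -39) = Mul(Mul(80, Rational(-2, 9)), -39) = Mul(Rational(-160, 9), -39) = Rational(2080, 3)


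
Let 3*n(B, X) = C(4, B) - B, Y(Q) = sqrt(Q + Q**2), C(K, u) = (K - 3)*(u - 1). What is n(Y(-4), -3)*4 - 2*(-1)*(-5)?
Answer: -34/3 ≈ -11.333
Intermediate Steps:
C(K, u) = (-1 + u)*(-3 + K) (C(K, u) = (-3 + K)*(-1 + u) = (-1 + u)*(-3 + K))
n(B, X) = -1/3 (n(B, X) = ((3 - 1*4 - 3*B + 4*B) - B)/3 = ((3 - 4 - 3*B + 4*B) - B)/3 = ((-1 + B) - B)/3 = (1/3)*(-1) = -1/3)
n(Y(-4), -3)*4 - 2*(-1)*(-5) = -1/3*4 - 2*(-1)*(-5) = -4/3 + 2*(-5) = -4/3 - 10 = -34/3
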